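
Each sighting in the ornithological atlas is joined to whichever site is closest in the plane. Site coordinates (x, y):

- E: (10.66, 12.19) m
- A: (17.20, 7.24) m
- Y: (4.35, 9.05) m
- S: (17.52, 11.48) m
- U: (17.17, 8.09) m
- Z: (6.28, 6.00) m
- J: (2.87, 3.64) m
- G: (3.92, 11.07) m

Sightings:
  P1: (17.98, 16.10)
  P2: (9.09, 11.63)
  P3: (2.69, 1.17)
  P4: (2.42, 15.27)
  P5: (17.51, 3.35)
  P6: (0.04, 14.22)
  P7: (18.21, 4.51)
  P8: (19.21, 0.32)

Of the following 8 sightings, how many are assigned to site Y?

P1 → S
P2 → E
P3 → J
P4 → G
P5 → A
P6 → G
P7 → A
P8 → A
0 of the 8 go to Y.

0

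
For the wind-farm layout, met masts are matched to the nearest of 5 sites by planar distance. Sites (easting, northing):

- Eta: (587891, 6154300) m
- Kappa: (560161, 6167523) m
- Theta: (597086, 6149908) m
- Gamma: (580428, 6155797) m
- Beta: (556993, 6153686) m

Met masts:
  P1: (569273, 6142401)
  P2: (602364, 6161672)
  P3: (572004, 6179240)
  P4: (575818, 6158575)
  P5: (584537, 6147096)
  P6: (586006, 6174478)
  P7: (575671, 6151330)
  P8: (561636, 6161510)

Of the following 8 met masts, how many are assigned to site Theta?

P1 → Beta
P2 → Theta
P3 → Kappa
P4 → Gamma
P5 → Eta
P6 → Gamma
P7 → Gamma
P8 → Kappa
1 of the 8 goes to Theta.

1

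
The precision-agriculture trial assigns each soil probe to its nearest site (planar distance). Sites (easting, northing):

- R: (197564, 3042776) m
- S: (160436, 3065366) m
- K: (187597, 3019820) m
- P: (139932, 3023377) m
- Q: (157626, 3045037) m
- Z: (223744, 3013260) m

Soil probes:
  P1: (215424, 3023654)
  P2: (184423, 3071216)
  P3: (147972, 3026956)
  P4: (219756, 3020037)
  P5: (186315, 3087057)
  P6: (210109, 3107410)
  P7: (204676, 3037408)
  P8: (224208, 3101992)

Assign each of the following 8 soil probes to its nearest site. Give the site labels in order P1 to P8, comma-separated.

Z, S, P, Z, S, S, R, R

P1 → Z (d²=177257636.00)
P2 → S (d²=609598669.00)
P3 → P (d²=77450841.00)
P4 → Z (d²=61831873.00)
P5 → S (d²=1140222122.00)
P6 → S (d²=4235104865.00)
P7 → R (d²=79395968.00)
P8 → R (d²=4216437392.00)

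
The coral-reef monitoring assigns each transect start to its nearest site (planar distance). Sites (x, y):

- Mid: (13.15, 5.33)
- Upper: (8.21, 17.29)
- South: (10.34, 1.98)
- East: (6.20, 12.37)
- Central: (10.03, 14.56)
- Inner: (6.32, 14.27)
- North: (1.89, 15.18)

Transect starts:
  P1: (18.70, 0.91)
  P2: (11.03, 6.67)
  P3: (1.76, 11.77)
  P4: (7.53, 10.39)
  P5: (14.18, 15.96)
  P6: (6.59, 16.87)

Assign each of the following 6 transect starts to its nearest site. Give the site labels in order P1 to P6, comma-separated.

P1 → Mid (d²=50.34)
P2 → Mid (d²=6.29)
P3 → North (d²=11.65)
P4 → East (d²=5.69)
P5 → Central (d²=19.18)
P6 → Upper (d²=2.80)

Mid, Mid, North, East, Central, Upper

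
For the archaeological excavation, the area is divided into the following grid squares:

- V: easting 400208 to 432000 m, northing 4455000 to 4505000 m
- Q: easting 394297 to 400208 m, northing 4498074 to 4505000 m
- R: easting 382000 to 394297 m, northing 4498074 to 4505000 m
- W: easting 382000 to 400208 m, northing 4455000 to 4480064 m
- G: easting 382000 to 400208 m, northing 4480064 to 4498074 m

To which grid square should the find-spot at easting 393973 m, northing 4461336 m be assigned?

W

The point has easting = 393973 and northing = 4461336.
Only W satisfies 382000 ≤ easting ≤ 400208 and 4455000 ≤ northing ≤ 4480064.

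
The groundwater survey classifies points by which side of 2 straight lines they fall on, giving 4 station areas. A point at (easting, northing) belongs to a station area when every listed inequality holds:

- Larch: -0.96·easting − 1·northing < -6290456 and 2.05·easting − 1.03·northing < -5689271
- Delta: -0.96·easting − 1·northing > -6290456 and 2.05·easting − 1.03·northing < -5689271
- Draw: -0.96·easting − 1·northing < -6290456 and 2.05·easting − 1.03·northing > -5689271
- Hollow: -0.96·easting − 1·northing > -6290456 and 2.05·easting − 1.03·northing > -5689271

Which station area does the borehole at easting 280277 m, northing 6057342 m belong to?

-0.96·280277 − 1·6057342 = -6326407.920, which is < -6290456
2.05·280277 − 1.03·6057342 = -5664494.410, which is > -5689271
This sign pattern matches Draw.

Draw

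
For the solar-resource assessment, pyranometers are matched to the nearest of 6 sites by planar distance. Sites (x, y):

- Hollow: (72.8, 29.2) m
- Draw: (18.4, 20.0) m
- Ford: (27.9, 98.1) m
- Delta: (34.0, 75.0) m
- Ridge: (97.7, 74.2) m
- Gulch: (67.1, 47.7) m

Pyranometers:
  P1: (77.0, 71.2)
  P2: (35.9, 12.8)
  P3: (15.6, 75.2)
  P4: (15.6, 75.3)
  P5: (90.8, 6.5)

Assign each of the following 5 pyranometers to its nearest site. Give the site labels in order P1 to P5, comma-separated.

Ridge, Draw, Delta, Delta, Hollow

P1 → Ridge (d²=437.49)
P2 → Draw (d²=358.09)
P3 → Delta (d²=338.60)
P4 → Delta (d²=338.65)
P5 → Hollow (d²=839.29)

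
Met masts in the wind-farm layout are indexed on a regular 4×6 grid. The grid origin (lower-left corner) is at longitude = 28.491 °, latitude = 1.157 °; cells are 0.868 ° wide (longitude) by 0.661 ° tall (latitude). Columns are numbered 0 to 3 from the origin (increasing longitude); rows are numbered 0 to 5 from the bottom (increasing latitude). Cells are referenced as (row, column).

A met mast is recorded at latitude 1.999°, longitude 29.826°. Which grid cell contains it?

Column index: ⌊(29.826 − 28.491) / 0.868⌋ = ⌊1.538⌋ = 1
Row offset from origin: ⌊(1.999 − 1.157) / 0.661⌋ = ⌊1.274⌋ = 1 → row 1

(1, 1)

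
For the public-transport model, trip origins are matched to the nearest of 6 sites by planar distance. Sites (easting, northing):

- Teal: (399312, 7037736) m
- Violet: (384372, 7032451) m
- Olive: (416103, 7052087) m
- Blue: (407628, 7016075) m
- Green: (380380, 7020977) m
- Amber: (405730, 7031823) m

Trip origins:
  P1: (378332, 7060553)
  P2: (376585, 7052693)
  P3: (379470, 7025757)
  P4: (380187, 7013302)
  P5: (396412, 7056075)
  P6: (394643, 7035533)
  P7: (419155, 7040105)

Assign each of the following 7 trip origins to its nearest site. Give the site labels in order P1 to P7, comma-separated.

Violet, Violet, Green, Green, Teal, Teal, Olive

P1 → Violet (d²=826204004.00)
P2 → Violet (d²=470375933.00)
P3 → Green (d²=23676500.00)
P4 → Green (d²=58942874.00)
P5 → Teal (d²=344728921.00)
P6 → Teal (d²=26652770.00)
P7 → Olive (d²=152883028.00)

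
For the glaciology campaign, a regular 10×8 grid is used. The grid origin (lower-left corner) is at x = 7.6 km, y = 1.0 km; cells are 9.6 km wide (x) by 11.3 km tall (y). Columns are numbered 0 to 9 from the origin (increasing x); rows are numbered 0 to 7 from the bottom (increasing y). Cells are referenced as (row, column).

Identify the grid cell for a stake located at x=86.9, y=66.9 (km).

Column index: ⌊(86.9 − 7.6) / 9.6⌋ = ⌊8.260⌋ = 8
Row offset from origin: ⌊(66.9 − 1.0) / 11.3⌋ = ⌊5.832⌋ = 5 → row 5

(5, 8)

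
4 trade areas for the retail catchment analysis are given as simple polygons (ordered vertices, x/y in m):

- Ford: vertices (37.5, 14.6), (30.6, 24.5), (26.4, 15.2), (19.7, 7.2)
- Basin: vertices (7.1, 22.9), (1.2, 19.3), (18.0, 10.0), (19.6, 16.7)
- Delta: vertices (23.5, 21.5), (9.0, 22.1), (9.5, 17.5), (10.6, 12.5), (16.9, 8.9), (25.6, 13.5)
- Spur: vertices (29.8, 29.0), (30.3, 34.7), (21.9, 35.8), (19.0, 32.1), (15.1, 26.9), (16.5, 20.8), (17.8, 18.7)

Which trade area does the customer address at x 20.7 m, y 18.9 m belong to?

Delta

Cast a ray rightward from (20.7, 18.9). For each polygon, the edges (by vertex number in listed order) whose endpoints lie on opposite sides of y = 18.9, where each meets that height, and whether that is right or left of the point:
Ford: 1–2 at x≈34.50 (right), 2–3 at x≈28.07 (right) → 2 crossings.
Basin: 2–3 at x≈1.92 (left), 4–1 at x≈15.16 (left) → 0 crossings.
Delta: 2–3 at x≈9.35 (left), 6–1 at x≈24.18 (right) → 1 crossing.
Spur: 6–7 at x≈17.68 (left), 7–1 at x≈18.03 (left) → 0 crossings.
Only Delta has an odd count, so the point is inside Delta.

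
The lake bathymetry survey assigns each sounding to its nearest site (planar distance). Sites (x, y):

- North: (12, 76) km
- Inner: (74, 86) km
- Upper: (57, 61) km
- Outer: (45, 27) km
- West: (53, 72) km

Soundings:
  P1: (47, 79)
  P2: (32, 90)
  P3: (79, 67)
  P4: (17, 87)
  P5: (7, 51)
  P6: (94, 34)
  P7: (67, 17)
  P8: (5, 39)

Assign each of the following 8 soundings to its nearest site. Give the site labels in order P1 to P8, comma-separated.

West, North, Inner, North, North, Upper, Outer, North

P1 → West (d²=85.00)
P2 → North (d²=596.00)
P3 → Inner (d²=386.00)
P4 → North (d²=146.00)
P5 → North (d²=650.00)
P6 → Upper (d²=2098.00)
P7 → Outer (d²=584.00)
P8 → North (d²=1418.00)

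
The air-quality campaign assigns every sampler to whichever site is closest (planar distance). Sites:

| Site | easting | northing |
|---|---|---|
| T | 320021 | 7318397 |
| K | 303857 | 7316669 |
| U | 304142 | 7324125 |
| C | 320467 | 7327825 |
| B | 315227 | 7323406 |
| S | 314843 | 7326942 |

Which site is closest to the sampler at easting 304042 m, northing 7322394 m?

U

Squared distances to each site:
T: 271304450.000; K: 32809850.000; U: 3006361.000; C: 299276386.000; B: 126128369.000; S: 137345905.000.
Minimum at U.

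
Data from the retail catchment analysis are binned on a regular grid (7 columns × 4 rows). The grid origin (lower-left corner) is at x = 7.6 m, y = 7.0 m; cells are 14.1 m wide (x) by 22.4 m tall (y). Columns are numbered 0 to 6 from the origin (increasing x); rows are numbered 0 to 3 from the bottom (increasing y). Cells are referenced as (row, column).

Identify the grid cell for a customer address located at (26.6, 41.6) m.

Column index: ⌊(26.6 − 7.6) / 14.1⌋ = ⌊1.348⌋ = 1
Row offset from origin: ⌊(41.6 − 7.0) / 22.4⌋ = ⌊1.545⌋ = 1 → row 1

(1, 1)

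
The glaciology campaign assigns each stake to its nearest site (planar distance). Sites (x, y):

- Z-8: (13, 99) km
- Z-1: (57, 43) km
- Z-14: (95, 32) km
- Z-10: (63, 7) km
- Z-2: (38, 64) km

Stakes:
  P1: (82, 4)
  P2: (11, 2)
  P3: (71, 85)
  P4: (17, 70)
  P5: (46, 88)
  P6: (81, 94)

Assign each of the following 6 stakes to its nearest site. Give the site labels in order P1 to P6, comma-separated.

P1 → Z-10 (d²=370.00)
P2 → Z-10 (d²=2729.00)
P3 → Z-2 (d²=1530.00)
P4 → Z-2 (d²=477.00)
P5 → Z-2 (d²=640.00)
P6 → Z-2 (d²=2749.00)

Z-10, Z-10, Z-2, Z-2, Z-2, Z-2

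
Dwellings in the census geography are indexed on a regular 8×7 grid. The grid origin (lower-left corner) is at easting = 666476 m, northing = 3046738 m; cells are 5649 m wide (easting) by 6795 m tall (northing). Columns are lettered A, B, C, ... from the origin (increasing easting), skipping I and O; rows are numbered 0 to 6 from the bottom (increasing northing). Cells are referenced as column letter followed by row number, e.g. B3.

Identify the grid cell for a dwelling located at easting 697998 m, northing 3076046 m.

Column index: ⌊(697998 − 666476) / 5649⌋ = ⌊5.580⌋ = 5 → column F
Row offset from origin: ⌊(3076046 − 3046738) / 6795⌋ = ⌊4.313⌋ = 4 → row 4

F4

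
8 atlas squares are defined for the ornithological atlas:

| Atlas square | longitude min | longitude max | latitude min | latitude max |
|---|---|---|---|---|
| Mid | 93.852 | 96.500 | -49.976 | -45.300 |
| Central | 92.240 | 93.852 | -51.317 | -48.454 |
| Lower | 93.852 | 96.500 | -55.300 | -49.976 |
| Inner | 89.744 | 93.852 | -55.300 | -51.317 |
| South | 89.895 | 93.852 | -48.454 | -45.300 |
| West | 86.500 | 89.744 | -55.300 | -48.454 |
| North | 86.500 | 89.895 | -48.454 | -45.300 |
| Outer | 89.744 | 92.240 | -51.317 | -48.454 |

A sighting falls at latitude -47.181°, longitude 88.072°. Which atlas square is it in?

The point has longitude = 88.072 and latitude = -47.181.
Only North satisfies 86.500 ≤ longitude ≤ 89.895 and -48.454 ≤ latitude ≤ -45.300.

North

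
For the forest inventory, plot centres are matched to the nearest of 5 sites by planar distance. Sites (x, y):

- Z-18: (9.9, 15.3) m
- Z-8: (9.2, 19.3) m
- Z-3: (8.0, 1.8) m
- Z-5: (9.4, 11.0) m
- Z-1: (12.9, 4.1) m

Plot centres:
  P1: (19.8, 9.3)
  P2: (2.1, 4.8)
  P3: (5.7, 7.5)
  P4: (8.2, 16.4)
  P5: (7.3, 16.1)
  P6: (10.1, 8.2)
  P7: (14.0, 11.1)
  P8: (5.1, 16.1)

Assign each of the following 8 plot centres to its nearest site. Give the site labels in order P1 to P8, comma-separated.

P1 → Z-1 (d²=74.65)
P2 → Z-3 (d²=43.81)
P3 → Z-5 (d²=25.94)
P4 → Z-18 (d²=4.10)
P5 → Z-18 (d²=7.40)
P6 → Z-5 (d²=8.33)
P7 → Z-5 (d²=21.17)
P8 → Z-18 (d²=23.68)

Z-1, Z-3, Z-5, Z-18, Z-18, Z-5, Z-5, Z-18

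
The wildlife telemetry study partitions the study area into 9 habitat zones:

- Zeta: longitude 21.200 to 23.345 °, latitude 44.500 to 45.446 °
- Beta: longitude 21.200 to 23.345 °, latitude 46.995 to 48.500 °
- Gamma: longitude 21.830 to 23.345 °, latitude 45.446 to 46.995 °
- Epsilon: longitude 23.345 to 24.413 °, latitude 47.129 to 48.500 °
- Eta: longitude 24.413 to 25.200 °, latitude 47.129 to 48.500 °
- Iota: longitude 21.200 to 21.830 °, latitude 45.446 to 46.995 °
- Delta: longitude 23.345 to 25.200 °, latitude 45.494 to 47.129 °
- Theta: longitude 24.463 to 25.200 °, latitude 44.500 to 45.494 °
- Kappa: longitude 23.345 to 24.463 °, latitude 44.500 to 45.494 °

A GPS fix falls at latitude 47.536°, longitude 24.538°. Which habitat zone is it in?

Eta

The point has longitude = 24.538 and latitude = 47.536.
Only Eta satisfies 24.413 ≤ longitude ≤ 25.200 and 47.129 ≤ latitude ≤ 48.500.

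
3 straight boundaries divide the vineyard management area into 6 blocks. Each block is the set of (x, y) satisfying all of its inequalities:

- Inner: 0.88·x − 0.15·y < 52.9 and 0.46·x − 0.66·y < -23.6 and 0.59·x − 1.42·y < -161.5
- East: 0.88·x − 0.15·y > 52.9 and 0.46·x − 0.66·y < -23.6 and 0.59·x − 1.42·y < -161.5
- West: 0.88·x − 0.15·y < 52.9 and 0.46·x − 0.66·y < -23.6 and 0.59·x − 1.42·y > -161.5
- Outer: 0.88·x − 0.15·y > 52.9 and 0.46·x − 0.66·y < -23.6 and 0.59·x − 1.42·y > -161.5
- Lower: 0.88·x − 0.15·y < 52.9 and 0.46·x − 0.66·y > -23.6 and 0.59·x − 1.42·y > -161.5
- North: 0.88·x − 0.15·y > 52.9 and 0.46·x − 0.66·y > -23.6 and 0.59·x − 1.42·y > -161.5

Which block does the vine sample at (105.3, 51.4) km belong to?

North

0.88·105.3 − 0.15·51.4 = 84.954, which is > 52.9
0.46·105.3 − 0.66·51.4 = 14.514, which is > -23.6
0.59·105.3 − 1.42·51.4 = -10.861, which is > -161.5
This sign pattern matches North.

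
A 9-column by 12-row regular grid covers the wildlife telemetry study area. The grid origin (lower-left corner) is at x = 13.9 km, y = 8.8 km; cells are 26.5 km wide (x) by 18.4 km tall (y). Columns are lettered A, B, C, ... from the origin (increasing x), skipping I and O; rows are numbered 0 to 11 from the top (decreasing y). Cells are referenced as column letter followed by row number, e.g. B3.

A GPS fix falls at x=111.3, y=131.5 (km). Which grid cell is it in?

Column index: ⌊(111.3 − 13.9) / 26.5⌋ = ⌊3.675⌋ = 3 → column D
Row offset from origin: ⌊(131.5 − 8.8) / 18.4⌋ = ⌊6.668⌋ = 6 → row 5 (counted from top)

D5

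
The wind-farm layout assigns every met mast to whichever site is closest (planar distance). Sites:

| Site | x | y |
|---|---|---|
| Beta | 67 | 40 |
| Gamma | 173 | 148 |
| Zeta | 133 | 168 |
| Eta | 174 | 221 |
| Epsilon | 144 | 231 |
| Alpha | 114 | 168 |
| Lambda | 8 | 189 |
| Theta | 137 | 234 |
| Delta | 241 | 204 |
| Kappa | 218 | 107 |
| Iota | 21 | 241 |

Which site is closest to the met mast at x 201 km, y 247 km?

Squared distances to each site:
Beta: 60805.000; Gamma: 10585.000; Zeta: 10865.000; Eta: 1405.000; Epsilon: 3505.000; Alpha: 13810.000; Lambda: 40613.000; Theta: 4265.000; Delta: 3449.000; Kappa: 19889.000; Iota: 32436.000.
Minimum at Eta.

Eta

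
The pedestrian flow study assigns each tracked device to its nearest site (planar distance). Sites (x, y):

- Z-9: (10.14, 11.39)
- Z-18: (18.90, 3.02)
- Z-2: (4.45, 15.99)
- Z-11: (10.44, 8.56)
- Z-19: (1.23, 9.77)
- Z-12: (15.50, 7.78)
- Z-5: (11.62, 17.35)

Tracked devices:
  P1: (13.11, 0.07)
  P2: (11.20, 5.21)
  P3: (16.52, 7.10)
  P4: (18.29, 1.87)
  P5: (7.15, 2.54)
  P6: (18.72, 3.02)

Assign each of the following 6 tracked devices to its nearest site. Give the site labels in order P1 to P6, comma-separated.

P1 → Z-18 (d²=42.23)
P2 → Z-11 (d²=11.80)
P3 → Z-12 (d²=1.50)
P4 → Z-18 (d²=1.69)
P5 → Z-11 (d²=47.06)
P6 → Z-18 (d²=0.03)

Z-18, Z-11, Z-12, Z-18, Z-11, Z-18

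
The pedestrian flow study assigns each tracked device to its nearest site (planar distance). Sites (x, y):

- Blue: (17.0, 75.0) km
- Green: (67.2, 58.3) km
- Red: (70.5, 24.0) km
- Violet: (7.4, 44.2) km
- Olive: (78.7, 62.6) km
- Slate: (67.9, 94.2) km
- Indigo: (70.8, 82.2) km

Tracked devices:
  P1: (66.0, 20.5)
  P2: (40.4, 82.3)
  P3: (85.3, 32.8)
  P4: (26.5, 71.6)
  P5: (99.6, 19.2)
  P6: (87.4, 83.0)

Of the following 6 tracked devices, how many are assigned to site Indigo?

1

P1 → Red
P2 → Blue
P3 → Red
P4 → Blue
P5 → Red
P6 → Indigo
1 of the 6 goes to Indigo.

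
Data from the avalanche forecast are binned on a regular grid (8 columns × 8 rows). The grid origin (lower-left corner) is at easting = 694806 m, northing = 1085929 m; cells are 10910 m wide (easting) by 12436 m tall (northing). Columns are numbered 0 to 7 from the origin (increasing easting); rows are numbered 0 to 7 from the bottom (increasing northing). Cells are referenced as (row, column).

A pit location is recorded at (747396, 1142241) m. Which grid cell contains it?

(4, 4)

Column index: ⌊(747396 − 694806) / 10910⌋ = ⌊4.820⌋ = 4
Row offset from origin: ⌊(1142241 − 1085929) / 12436⌋ = ⌊4.528⌋ = 4 → row 4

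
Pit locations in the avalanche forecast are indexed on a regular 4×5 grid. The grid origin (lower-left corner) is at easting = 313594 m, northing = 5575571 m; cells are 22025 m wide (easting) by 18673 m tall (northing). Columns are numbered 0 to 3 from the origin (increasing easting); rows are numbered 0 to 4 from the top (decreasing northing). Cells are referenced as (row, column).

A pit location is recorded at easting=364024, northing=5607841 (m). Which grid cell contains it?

(3, 2)

Column index: ⌊(364024 − 313594) / 22025⌋ = ⌊2.290⌋ = 2
Row offset from origin: ⌊(5607841 − 5575571) / 18673⌋ = ⌊1.728⌋ = 1 → row 3 (counted from top)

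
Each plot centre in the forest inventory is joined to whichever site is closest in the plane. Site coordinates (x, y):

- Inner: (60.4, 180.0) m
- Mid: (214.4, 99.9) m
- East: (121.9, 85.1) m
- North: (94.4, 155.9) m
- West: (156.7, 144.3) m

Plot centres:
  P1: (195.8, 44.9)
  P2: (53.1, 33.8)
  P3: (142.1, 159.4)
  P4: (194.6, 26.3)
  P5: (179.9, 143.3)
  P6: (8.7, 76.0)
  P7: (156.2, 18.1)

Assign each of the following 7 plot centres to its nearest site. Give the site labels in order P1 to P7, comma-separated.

P1 → Mid (d²=3370.96)
P2 → East (d²=7365.13)
P3 → West (d²=441.17)
P4 → Mid (d²=5809.00)
P5 → West (d²=539.24)
P6 → East (d²=12897.05)
P7 → East (d²=5665.49)

Mid, East, West, Mid, West, East, East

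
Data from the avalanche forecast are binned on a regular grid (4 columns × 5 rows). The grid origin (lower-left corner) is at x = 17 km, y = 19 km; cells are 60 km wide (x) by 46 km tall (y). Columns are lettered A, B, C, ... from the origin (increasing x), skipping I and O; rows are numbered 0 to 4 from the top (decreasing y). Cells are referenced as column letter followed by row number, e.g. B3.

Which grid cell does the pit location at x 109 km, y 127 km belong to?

Column index: ⌊(109 − 17) / 60⌋ = ⌊1.533⌋ = 1 → column B
Row offset from origin: ⌊(127 − 19) / 46⌋ = ⌊2.348⌋ = 2 → row 2 (counted from top)

B2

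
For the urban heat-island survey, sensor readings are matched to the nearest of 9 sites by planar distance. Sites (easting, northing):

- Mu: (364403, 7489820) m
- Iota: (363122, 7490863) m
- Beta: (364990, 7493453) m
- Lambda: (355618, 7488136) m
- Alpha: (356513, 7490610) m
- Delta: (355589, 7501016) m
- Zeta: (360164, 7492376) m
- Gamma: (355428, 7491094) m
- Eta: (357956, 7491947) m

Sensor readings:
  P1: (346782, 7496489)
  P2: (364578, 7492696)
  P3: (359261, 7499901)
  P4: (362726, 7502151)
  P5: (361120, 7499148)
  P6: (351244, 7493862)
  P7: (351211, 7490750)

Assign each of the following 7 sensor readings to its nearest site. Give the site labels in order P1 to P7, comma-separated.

Delta, Beta, Delta, Delta, Delta, Gamma, Gamma

P1 → Delta (d²=98056978.00)
P2 → Beta (d²=742793.00)
P3 → Delta (d²=14726809.00)
P4 → Delta (d²=52224994.00)
P5 → Delta (d²=34081385.00)
P6 → Gamma (d²=25167680.00)
P7 → Gamma (d²=17901425.00)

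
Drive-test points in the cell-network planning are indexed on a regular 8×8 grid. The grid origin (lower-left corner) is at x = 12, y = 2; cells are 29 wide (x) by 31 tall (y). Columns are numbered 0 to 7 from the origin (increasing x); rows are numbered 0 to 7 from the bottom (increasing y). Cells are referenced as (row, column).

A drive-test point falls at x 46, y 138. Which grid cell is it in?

(4, 1)

Column index: ⌊(46 − 12) / 29⌋ = ⌊1.172⌋ = 1
Row offset from origin: ⌊(138 − 2) / 31⌋ = ⌊4.387⌋ = 4 → row 4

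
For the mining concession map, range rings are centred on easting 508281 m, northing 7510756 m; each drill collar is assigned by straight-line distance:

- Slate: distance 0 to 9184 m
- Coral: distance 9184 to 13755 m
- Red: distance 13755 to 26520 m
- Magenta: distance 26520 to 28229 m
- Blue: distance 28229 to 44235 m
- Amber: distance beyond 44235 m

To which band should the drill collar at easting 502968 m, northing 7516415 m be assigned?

Distance = √((502968−508281)² + (7516415−7510756)²) = √(28227969.000 + 32024281.000) = 7762.232 m.
0 ≤ 7762.232 < 9184 → Slate.

Slate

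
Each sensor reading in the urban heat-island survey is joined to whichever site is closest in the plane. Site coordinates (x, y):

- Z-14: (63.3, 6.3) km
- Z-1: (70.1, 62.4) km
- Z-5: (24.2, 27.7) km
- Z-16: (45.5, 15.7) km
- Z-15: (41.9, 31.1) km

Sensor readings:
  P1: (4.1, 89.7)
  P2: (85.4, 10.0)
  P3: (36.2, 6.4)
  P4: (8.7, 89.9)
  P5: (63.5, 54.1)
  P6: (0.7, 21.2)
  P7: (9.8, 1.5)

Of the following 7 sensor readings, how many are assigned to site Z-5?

4

P1 → Z-5
P2 → Z-14
P3 → Z-16
P4 → Z-5
P5 → Z-1
P6 → Z-5
P7 → Z-5
4 of the 7 go to Z-5.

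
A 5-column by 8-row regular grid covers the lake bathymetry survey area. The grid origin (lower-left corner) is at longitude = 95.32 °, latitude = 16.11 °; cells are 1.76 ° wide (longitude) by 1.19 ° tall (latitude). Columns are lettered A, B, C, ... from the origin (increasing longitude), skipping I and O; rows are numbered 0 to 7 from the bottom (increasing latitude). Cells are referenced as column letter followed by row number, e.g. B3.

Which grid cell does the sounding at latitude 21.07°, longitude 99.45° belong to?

Column index: ⌊(99.45 − 95.32) / 1.76⌋ = ⌊2.347⌋ = 2 → column C
Row offset from origin: ⌊(21.07 − 16.11) / 1.19⌋ = ⌊4.168⌋ = 4 → row 4

C4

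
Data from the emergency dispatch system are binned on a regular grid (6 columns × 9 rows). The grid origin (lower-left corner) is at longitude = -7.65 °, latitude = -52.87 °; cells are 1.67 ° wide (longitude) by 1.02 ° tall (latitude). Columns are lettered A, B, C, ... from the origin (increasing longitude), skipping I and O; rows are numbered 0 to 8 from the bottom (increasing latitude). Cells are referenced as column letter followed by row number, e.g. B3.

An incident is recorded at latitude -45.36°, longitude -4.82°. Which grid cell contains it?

B7

Column index: ⌊(-4.82 − -7.65) / 1.67⌋ = ⌊1.695⌋ = 1 → column B
Row offset from origin: ⌊(-45.36 − -52.87) / 1.02⌋ = ⌊7.363⌋ = 7 → row 7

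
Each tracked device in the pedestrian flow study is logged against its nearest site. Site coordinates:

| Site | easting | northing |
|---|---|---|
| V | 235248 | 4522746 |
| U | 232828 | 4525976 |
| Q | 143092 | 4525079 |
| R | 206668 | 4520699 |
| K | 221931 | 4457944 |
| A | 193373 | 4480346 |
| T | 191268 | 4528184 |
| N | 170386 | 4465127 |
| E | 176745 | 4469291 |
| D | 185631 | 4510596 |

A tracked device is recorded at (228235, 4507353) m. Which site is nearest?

Squared distances to each site:
V: 286126618.000; U: 367911778.000; Q: 7563541525.000; R: 643251205.000; K: 2480989697.000; A: 1944737093.000; T: 1800489650.000; N: 5129541877.000; E: 4099935944.000; D: 1825617865.000.
Minimum at V.

V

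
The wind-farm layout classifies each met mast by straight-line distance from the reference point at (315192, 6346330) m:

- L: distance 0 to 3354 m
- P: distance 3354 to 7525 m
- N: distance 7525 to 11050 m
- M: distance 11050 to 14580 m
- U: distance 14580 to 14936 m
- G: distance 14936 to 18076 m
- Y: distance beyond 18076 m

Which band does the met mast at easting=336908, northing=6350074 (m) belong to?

Y

Distance = √((336908−315192)² + (6350074−6346330)²) = √(471584656.000 + 14017536.000) = 22036.383 m.
18076 ≤ 22036.383 < ∞ → Y.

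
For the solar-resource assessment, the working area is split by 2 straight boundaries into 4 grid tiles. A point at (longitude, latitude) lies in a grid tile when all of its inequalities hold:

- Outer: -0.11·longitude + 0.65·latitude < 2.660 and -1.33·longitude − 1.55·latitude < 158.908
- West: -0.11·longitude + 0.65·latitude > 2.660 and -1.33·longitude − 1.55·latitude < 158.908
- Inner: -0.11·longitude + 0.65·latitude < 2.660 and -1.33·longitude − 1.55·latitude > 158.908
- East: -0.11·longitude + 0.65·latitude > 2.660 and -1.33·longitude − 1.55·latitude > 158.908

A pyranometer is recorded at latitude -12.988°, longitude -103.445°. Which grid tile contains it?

West

-0.11·-103.445 + 0.65·-12.988 = 2.937, which is > 2.660
-1.33·-103.445 − 1.55·-12.988 = 157.713, which is < 158.908
This sign pattern matches West.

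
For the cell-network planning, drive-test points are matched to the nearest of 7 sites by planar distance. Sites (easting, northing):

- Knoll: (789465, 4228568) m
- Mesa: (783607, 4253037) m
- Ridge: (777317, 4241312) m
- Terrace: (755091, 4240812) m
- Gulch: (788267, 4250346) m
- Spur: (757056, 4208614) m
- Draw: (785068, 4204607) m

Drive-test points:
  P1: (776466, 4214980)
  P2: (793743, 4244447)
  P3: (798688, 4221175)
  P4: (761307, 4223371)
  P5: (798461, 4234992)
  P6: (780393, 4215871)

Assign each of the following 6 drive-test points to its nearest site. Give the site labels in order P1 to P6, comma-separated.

P1 → Draw (d²=181593533.00)
P2 → Gulch (d²=64784777.00)
P3 → Knoll (d²=139720178.00)
P4 → Spur (d²=235840050.00)
P5 → Knoll (d²=122195792.00)
P6 → Draw (d²=148733321.00)

Draw, Gulch, Knoll, Spur, Knoll, Draw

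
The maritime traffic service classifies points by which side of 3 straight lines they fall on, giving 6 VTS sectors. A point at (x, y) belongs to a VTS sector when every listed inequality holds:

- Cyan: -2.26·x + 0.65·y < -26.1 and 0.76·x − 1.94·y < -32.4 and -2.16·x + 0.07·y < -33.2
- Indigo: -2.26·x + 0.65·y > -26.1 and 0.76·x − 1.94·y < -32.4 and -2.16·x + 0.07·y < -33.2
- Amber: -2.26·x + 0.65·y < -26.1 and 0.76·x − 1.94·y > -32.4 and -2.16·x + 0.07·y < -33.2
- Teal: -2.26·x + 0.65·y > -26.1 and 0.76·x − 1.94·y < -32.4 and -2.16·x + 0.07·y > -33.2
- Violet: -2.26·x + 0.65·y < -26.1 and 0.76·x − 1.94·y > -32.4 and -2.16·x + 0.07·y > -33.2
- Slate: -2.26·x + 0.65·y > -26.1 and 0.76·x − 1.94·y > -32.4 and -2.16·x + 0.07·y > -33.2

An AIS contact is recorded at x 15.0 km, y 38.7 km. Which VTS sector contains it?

-2.26·15.0 + 0.65·38.7 = -8.745, which is > -26.1
0.76·15.0 − 1.94·38.7 = -63.678, which is < -32.4
-2.16·15.0 + 0.07·38.7 = -29.691, which is > -33.2
This sign pattern matches Teal.

Teal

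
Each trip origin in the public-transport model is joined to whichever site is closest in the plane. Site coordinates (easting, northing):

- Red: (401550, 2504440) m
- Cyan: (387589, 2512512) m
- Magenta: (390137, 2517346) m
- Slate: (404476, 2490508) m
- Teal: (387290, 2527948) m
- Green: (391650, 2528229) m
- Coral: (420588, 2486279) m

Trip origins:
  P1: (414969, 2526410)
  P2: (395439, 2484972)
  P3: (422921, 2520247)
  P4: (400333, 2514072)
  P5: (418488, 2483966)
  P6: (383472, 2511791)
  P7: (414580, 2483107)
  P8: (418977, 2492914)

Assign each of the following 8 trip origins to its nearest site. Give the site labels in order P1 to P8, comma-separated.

Green, Slate, Red, Red, Coral, Cyan, Coral, Coral

P1 → Green (d²=547084522.00)
P2 → Slate (d²=112314665.00)
P3 → Red (d²=706580890.00)
P4 → Red (d²=94256513.00)
P5 → Coral (d²=9759969.00)
P6 → Cyan (d²=17469530.00)
P7 → Coral (d²=46157648.00)
P8 → Coral (d²=46618546.00)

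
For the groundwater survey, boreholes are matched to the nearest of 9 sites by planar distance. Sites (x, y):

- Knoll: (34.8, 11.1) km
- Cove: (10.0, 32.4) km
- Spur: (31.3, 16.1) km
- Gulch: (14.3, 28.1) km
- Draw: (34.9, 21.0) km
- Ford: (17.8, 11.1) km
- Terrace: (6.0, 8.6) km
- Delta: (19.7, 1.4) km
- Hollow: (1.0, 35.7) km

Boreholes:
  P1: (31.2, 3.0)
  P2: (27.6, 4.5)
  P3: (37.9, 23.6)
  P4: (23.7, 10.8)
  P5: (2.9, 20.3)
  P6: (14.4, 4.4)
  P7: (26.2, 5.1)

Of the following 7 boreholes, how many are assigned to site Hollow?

P1 → Knoll
P2 → Delta
P3 → Draw
P4 → Ford
P5 → Terrace
P6 → Delta
P7 → Delta
0 of the 7 go to Hollow.

0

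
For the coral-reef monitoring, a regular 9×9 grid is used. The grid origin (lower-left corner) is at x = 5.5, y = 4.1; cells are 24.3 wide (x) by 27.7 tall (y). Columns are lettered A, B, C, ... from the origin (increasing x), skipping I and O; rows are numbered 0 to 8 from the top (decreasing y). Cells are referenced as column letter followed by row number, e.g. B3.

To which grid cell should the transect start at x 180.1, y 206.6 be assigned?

Column index: ⌊(180.1 − 5.5) / 24.3⌋ = ⌊7.185⌋ = 7 → column H
Row offset from origin: ⌊(206.6 − 4.1) / 27.7⌋ = ⌊7.310⌋ = 7 → row 1 (counted from top)

H1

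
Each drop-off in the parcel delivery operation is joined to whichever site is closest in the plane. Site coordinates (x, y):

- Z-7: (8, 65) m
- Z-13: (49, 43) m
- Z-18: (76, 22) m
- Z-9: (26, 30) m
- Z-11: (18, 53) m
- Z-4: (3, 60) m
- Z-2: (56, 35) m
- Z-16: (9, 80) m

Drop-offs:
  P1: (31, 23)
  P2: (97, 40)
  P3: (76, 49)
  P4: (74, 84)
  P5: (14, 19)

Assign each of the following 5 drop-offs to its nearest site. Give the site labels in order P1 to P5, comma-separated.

P1 → Z-9 (d²=74.00)
P2 → Z-18 (d²=765.00)
P3 → Z-2 (d²=596.00)
P4 → Z-13 (d²=2306.00)
P5 → Z-9 (d²=265.00)

Z-9, Z-18, Z-2, Z-13, Z-9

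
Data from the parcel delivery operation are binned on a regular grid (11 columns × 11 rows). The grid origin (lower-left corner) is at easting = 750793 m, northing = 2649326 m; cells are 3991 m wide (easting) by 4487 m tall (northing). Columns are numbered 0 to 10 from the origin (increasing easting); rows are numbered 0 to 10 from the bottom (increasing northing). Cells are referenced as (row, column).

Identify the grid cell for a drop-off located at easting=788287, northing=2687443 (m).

(8, 9)

Column index: ⌊(788287 − 750793) / 3991⌋ = ⌊9.395⌋ = 9
Row offset from origin: ⌊(2687443 − 2649326) / 4487⌋ = ⌊8.495⌋ = 8 → row 8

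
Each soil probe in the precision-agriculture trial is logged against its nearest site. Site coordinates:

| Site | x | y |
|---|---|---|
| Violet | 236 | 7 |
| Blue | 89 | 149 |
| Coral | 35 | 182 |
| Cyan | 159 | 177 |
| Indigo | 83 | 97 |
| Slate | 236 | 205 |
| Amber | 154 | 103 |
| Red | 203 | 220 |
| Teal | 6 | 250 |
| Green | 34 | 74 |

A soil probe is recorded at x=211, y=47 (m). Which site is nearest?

Violet

Squared distances to each site:
Violet: 2225.000; Blue: 25288.000; Coral: 49201.000; Cyan: 19604.000; Indigo: 18884.000; Slate: 25589.000; Amber: 6385.000; Red: 29993.000; Teal: 83234.000; Green: 32058.000.
Minimum at Violet.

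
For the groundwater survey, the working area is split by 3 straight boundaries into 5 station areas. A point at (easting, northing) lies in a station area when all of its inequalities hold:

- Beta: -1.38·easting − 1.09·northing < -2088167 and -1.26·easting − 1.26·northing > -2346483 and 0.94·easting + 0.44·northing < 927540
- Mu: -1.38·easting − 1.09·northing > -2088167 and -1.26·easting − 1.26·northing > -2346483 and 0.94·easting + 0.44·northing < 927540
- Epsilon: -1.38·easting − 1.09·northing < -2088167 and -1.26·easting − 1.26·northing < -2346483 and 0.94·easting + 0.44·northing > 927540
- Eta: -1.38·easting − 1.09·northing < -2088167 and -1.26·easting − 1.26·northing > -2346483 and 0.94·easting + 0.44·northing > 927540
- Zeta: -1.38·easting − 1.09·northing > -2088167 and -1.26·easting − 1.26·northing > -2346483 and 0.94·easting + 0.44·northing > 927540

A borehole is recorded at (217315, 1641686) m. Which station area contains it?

Beta

-1.38·217315 − 1.09·1641686 = -2089332.440, which is < -2088167
-1.26·217315 − 1.26·1641686 = -2342341.260, which is > -2346483
0.94·217315 + 0.44·1641686 = 926617.940, which is < 927540
This sign pattern matches Beta.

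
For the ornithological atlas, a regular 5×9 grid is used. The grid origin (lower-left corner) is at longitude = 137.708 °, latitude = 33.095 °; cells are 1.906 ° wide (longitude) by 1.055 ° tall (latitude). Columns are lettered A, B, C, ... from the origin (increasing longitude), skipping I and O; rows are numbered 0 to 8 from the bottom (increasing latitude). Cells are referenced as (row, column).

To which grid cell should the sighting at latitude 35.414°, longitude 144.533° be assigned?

(2, D)

Column index: ⌊(144.533 − 137.708) / 1.906⌋ = ⌊3.581⌋ = 3 → column D
Row offset from origin: ⌊(35.414 − 33.095) / 1.055⌋ = ⌊2.198⌋ = 2 → row 2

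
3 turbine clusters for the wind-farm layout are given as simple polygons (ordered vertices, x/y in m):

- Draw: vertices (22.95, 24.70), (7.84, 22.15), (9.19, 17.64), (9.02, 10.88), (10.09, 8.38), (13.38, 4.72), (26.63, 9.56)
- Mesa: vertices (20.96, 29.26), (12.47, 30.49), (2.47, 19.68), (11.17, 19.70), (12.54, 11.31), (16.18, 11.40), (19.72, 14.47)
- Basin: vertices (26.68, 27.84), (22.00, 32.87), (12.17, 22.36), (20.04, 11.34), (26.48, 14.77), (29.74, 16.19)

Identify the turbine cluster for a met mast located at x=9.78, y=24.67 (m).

Cast a ray rightward from (9.78, 24.67). For each polygon, the edges (by vertex number in listed order) whose endpoints lie on opposite sides of y = 24.67, where each meets that height, and whether that is right or left of the point:
Draw: 1–2 at x≈22.772 (right), 7–1 at x≈22.957 (right) → 2 crossings.
Mesa: 2–3 at x≈7.086 (left), 7–1 at x≈20.575 (right) → 1 crossing.
Basin: 2–3 at x≈14.331 (right), 6–1 at x≈27.513 (right) → 2 crossings.
Only Mesa has an odd count, so the point is inside Mesa.

Mesa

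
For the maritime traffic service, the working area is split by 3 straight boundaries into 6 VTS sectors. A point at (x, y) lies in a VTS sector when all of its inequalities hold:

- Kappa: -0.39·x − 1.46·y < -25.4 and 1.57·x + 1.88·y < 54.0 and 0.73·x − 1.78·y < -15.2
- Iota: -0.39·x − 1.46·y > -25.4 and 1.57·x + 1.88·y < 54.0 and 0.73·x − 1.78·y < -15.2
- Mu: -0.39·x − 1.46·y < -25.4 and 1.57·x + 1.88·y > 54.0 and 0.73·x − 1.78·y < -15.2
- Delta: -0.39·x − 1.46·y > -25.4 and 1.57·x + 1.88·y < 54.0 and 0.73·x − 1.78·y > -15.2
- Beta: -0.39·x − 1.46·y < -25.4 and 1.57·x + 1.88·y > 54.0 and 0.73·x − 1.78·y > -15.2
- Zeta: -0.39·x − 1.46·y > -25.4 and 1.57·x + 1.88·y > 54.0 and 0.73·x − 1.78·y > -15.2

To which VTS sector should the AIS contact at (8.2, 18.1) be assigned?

Kappa

-0.39·8.2 − 1.46·18.1 = -29.624, which is < -25.4
1.57·8.2 + 1.88·18.1 = 46.902, which is < 54.0
0.73·8.2 − 1.78·18.1 = -26.232, which is < -15.2
This sign pattern matches Kappa.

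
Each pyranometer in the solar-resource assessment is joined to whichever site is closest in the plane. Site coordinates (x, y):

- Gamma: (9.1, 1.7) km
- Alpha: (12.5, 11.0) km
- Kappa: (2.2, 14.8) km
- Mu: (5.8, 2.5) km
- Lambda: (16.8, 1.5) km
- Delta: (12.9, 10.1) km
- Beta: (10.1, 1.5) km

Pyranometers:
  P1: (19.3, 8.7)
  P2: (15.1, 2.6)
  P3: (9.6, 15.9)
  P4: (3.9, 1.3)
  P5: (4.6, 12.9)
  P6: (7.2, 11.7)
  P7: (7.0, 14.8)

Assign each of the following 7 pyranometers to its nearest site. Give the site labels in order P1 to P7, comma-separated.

Delta, Lambda, Alpha, Mu, Kappa, Alpha, Kappa

P1 → Delta (d²=42.92)
P2 → Lambda (d²=4.10)
P3 → Alpha (d²=32.42)
P4 → Mu (d²=5.05)
P5 → Kappa (d²=9.37)
P6 → Alpha (d²=28.58)
P7 → Kappa (d²=23.04)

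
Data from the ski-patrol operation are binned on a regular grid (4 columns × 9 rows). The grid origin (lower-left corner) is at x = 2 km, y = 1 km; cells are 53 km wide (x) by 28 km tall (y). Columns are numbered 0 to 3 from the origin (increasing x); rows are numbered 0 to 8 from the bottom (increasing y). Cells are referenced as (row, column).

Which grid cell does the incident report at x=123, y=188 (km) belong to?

(6, 2)

Column index: ⌊(123 − 2) / 53⌋ = ⌊2.283⌋ = 2
Row offset from origin: ⌊(188 − 1) / 28⌋ = ⌊6.679⌋ = 6 → row 6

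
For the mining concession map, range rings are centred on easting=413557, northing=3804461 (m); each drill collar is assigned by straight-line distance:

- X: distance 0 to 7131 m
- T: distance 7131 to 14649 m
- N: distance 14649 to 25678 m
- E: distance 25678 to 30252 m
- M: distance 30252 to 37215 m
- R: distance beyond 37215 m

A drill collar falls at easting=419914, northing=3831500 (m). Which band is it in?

E

Distance = √((419914−413557)² + (3831500−3804461)²) = √(40411449.000 + 731107521.000) = 27776.230 m.
25678 ≤ 27776.230 < 30252 → E.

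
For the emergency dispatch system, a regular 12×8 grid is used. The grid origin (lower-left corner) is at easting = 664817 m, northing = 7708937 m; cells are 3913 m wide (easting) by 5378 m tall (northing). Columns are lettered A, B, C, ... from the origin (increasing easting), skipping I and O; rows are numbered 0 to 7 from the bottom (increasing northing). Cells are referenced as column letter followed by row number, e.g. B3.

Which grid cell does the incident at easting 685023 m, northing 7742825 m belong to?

F6

Column index: ⌊(685023 − 664817) / 3913⌋ = ⌊5.164⌋ = 5 → column F
Row offset from origin: ⌊(7742825 − 7708937) / 5378⌋ = ⌊6.301⌋ = 6 → row 6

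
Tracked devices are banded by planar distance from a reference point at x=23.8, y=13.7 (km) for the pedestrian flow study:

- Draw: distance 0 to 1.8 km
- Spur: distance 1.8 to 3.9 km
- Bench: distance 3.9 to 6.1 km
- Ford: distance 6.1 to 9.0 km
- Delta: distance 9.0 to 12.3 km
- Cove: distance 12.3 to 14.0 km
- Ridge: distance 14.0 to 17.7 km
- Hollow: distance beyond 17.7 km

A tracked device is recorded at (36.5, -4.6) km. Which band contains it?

Distance = √((36.5−23.8)² + (-4.6−13.7)²) = √(161.290 + 334.890) = 22.275 km.
17.7 ≤ 22.275 < ∞ → Hollow.

Hollow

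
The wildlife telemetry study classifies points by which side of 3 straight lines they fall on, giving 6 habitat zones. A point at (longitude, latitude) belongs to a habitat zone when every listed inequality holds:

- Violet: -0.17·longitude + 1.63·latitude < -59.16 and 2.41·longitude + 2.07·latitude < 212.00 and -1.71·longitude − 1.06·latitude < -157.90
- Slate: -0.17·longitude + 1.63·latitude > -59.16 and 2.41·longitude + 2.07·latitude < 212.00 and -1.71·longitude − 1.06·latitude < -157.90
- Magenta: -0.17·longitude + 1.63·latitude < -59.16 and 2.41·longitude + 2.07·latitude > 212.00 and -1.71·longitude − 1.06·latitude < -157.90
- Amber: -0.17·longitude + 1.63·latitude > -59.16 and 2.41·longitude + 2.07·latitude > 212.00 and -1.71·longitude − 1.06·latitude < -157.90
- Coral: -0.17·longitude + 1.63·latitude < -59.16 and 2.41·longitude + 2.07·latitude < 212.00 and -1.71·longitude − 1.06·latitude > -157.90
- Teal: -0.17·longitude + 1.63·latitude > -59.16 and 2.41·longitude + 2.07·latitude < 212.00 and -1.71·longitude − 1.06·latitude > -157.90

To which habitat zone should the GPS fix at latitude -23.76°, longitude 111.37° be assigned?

-0.17·111.37 + 1.63·-23.76 = -57.662, which is > -59.16
2.41·111.37 + 2.07·-23.76 = 219.219, which is > 212.00
-1.71·111.37 − 1.06·-23.76 = -165.257, which is < -157.90
This sign pattern matches Amber.

Amber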